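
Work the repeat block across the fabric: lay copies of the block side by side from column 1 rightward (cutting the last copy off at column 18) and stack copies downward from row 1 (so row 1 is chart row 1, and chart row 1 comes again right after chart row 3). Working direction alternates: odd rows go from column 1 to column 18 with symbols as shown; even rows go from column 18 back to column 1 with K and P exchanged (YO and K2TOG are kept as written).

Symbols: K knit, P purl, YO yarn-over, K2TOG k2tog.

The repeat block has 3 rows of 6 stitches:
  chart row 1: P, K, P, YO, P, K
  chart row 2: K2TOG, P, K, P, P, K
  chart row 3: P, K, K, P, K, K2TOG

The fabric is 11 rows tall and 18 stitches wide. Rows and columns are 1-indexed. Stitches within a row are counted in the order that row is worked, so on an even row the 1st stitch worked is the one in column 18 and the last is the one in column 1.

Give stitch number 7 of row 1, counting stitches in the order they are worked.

Row 1 uses chart row ((1-1) mod 3)+1 = 1. Row 1 is odd, so RS.
Chart row 1 tiled across columns 1-18: P K P YO P K P K P YO P K P K P YO P K
Right side: take the tiled row as-is (worked left to right from column 1).
Counting 7 along the worked row gives P.

Stitch:
P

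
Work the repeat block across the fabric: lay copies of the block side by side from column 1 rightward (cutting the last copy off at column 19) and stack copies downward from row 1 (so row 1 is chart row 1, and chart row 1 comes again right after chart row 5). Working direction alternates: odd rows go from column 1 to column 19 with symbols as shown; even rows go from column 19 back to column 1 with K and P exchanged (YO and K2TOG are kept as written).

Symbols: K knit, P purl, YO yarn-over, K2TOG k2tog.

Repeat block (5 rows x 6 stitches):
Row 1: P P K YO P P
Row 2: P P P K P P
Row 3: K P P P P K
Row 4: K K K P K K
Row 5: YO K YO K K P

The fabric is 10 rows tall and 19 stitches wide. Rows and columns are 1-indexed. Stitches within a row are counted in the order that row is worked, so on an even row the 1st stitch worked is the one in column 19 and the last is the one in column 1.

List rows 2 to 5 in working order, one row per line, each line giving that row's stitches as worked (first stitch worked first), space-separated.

Result:
K K K P K K K K K P K K K K K P K K K
K P P P P K K P P P P K K P P P P K K
P P P K P P P P P K P P P P P K P P P
YO K YO K K P YO K YO K K P YO K YO K K P YO

Derivation:
Row 2: chart row 2, WS - tiled (columns 1-19): P P P K P P P P P K P P P P P K P P P; work from column 19 back to 1 with K<->P swapped.
Row 3: chart row 3, RS - tile across columns 1-19 and work as-is.
Row 4: chart row 4, WS - tiled (columns 1-19): K K K P K K K K K P K K K K K P K K K; work from column 19 back to 1 with K<->P swapped.
Row 5: chart row 5, RS - tile across columns 1-19 and work as-is.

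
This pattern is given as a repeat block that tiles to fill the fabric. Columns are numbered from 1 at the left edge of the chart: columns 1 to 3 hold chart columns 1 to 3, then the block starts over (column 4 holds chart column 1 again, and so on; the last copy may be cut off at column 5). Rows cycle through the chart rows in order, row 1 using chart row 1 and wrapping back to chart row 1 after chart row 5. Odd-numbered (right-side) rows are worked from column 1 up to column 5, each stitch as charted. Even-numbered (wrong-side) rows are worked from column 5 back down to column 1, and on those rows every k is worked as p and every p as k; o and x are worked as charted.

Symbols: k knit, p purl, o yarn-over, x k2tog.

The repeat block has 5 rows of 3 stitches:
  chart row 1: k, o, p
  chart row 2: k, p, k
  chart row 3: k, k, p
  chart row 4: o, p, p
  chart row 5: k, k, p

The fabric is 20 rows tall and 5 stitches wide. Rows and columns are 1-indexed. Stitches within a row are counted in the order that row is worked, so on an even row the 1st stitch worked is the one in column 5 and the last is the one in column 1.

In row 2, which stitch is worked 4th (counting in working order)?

Row 2: (2-1) mod 5 = 1, so use chart row 2. Even row -> WS.
Chart row 2 tiled across columns 1-5: k p k k p
WS row: flip the tiled sequence (start at column 5) and apply k<->p; o and x stay.
Row 2 as worked: k p p k p
The 4th stitch worked is k.

Stitch:
k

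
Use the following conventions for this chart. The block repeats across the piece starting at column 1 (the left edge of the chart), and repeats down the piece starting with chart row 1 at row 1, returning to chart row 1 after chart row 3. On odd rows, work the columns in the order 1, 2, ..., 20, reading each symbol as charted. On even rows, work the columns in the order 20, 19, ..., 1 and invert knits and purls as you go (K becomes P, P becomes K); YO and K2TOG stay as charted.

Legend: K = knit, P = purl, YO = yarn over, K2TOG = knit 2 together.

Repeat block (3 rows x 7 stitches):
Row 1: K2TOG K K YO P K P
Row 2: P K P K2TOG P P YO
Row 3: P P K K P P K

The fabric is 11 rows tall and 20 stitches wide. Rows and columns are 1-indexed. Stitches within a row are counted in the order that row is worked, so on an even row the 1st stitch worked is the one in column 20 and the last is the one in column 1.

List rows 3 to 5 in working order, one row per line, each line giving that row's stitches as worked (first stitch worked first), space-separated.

Result:
P P K K P P K P P K K P P K P P K K P P
P K YO P P K2TOG K P K YO P P K2TOG K P K YO P P K2TOG
P K P K2TOG P P YO P K P K2TOG P P YO P K P K2TOG P P

Derivation:
Row 3: chart row 3, RS - tile across columns 1-20 and work as-is.
Row 4: chart row 1, WS - tiled (columns 1-20): K2TOG K K YO P K P K2TOG K K YO P K P K2TOG K K YO P K; work from column 20 back to 1 with K<->P swapped.
Row 5: chart row 2, RS - tile across columns 1-20 and work as-is.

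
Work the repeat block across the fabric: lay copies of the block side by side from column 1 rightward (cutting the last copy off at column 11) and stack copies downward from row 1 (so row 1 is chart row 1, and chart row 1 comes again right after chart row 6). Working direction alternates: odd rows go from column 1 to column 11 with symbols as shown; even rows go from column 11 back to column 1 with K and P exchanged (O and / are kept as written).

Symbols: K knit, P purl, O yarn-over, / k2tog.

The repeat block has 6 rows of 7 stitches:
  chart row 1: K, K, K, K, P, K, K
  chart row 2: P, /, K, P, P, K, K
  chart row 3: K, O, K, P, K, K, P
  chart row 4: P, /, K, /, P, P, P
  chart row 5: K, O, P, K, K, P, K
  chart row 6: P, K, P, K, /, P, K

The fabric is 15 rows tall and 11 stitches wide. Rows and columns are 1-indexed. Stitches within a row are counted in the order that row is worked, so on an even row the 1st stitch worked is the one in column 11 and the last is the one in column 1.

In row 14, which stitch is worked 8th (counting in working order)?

Stitch:
K

Derivation:
For row 14: chart row = ((14-1) mod 6) + 1 = 2; this is a WS (even) row.
Chart row 2 tiled across columns 1-11: P / K P P K K P / K P
Wrong side: read the tiled row from column 11 down to 1 and exchange K with P (leave O, /).
Row 14 as worked: K P / K P P K K P / K
Stitch 8 in working order -> K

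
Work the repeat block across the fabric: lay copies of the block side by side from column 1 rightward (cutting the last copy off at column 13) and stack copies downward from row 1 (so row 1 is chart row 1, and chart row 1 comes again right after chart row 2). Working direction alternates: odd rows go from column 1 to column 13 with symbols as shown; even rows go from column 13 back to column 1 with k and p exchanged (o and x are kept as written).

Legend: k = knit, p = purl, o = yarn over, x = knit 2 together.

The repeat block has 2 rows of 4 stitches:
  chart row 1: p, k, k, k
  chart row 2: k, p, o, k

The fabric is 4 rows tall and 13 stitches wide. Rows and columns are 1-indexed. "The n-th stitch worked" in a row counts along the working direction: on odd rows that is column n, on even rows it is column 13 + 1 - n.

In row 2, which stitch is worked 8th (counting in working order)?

Row 2 uses chart row ((2-1) mod 2)+1 = 2. Row 2 is even, so WS.
Chart row 2 tiled across columns 1-13: k p o k k p o k k p o k k
WS: work from column 13 back to column 1 (reverse the tiled row), swapping k<->p (o and x unchanged).
Row 2 as worked: p p o k p p o k p p o k p
Stitch 8 in working order -> k

Stitch:
k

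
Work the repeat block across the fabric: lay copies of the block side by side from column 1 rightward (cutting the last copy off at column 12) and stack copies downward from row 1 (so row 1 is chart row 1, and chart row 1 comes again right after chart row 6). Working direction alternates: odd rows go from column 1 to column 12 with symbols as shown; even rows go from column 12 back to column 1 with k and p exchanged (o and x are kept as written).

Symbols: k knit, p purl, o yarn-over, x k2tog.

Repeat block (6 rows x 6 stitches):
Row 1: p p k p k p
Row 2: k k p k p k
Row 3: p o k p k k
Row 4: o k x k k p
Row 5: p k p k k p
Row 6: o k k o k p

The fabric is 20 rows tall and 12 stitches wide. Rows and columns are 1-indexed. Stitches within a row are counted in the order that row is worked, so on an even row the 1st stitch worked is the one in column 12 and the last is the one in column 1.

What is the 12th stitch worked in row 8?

Stitch:
p

Derivation:
Row 8: (8-1) mod 6 = 1, so use chart row 2. Even row -> WS.
Chart row 2 tiled across columns 1-12: k k p k p k k k p k p k
WS: work from column 12 back to column 1 (reverse the tiled row), swapping k<->p (o and x unchanged).
Row 8 as worked: p k p k p p p k p k p p
Stitch 12 in working order -> p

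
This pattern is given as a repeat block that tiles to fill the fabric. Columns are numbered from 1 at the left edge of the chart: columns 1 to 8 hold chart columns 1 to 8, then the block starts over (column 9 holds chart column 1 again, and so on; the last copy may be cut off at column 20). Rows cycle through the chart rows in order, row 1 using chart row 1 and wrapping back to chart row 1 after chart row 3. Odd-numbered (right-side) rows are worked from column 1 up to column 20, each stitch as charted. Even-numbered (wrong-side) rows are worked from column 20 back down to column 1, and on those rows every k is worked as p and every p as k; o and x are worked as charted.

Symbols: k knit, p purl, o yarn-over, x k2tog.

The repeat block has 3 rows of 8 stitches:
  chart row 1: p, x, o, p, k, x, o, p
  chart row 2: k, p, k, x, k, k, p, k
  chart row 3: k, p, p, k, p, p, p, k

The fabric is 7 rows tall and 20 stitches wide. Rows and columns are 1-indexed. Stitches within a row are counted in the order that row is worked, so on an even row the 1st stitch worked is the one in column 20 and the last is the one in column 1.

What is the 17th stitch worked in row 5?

Stitch:
k

Derivation:
For row 5: chart row = ((5-1) mod 3) + 1 = 2; this is a RS (odd) row.
Chart row 2 tiled across columns 1-20: k p k x k k p k k p k x k k p k k p k x
RS row: no reversal, no swap; stitch n worked = column n.
The 17th stitch worked is k.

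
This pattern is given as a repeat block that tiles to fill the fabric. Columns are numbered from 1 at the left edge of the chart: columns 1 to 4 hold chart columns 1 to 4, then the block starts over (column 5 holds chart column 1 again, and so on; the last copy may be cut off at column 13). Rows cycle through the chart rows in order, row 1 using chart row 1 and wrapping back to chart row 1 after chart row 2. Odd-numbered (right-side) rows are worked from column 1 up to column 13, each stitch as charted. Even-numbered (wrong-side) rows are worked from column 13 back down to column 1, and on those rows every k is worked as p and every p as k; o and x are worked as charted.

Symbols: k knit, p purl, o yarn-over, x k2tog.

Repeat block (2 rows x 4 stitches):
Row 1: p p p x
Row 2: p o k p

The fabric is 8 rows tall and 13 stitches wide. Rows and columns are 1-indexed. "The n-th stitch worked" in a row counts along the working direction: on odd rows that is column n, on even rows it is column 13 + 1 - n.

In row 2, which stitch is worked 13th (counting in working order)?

Stitch:
k

Derivation:
Row 2: (2-1) mod 2 = 1, so use chart row 2. Even row -> WS.
Chart row 2 tiled across columns 1-13: p o k p p o k p p o k p p
WS: work from column 13 back to column 1 (reverse the tiled row), swapping k<->p (o and x unchanged).
Row 2 as worked: k k p o k k p o k k p o k
Stitch 13 in working order -> k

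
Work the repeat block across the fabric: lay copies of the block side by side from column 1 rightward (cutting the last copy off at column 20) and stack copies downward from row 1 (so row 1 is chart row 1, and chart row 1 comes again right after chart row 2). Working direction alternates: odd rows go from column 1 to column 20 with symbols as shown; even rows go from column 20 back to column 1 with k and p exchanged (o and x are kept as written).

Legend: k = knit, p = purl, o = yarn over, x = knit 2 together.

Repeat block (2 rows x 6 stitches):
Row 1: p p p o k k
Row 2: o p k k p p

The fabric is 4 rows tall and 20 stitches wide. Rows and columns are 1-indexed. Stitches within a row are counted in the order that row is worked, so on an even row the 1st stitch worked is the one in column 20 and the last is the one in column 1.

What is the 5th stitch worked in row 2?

Row 2 uses chart row ((2-1) mod 2)+1 = 2. Row 2 is even, so WS.
Chart row 2 tiled across columns 1-20: o p k k p p o p k k p p o p k k p p o p
WS: work from column 20 back to column 1 (reverse the tiled row), swapping k<->p (o and x unchanged).
Row 2 as worked: k o k k p p k o k k p p k o k k p p k o
Counting 5 along the worked row gives p.

== STITCH ==
p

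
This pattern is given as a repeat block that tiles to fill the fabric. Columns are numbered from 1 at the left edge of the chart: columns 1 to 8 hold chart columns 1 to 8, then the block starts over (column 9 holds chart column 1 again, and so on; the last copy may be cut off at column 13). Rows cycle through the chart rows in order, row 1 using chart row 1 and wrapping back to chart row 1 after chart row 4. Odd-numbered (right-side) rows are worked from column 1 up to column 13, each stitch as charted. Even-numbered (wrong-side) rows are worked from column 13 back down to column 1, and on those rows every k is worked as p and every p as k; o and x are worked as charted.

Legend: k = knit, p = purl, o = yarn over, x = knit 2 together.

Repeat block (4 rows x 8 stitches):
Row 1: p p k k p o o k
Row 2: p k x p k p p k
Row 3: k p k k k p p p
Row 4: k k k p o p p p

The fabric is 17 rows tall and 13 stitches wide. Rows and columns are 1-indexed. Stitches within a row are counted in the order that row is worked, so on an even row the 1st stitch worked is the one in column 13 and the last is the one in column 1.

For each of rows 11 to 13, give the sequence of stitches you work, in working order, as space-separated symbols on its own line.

Rows as worked:
k p k k k p p p k p k k k
o k p p p k k k o k p p p
p p k k p o o k p p k k p

Derivation:
Row 11: chart row 3, RS - tile across columns 1-13 and work as-is.
Row 12: chart row 4, WS - tiled (columns 1-13): k k k p o p p p k k k p o; work from column 13 back to 1 with k<->p swapped.
Row 13: chart row 1, RS - tile across columns 1-13 and work as-is.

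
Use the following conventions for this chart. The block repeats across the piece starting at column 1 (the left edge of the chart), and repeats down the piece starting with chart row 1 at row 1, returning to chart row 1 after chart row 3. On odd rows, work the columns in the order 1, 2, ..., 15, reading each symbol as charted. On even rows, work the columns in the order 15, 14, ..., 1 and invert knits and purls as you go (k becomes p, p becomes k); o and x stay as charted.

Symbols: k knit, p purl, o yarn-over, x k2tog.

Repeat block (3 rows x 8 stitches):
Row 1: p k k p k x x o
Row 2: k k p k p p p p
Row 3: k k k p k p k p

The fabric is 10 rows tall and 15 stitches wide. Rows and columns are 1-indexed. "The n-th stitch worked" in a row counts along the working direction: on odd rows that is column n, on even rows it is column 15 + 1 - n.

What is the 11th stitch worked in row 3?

Row 3: (3-1) mod 3 = 2, so use chart row 3. Odd row -> RS.
Chart row 3 tiled across columns 1-15: k k k p k p k p k k k p k p k
RS row: no reversal, no swap; stitch n worked = column n.
The 11th stitch worked is k.

Stitch:
k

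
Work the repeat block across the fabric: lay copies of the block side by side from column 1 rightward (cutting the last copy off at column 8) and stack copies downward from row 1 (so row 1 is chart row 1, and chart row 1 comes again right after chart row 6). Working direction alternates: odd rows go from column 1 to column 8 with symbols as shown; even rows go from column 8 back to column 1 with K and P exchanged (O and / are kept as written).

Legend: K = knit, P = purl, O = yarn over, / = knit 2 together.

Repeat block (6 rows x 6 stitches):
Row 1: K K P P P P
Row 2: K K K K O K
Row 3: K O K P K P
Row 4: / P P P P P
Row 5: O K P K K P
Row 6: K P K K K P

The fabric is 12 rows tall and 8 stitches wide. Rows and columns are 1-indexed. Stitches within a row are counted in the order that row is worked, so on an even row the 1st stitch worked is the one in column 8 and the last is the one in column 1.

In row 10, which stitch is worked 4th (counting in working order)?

Result:
K

Derivation:
Row 10 uses chart row ((10-1) mod 6)+1 = 4. Row 10 is even, so WS.
Chart row 4 tiled across columns 1-8: / P P P P P / P
Wrong side: read the tiled row from column 8 down to 1 and exchange K with P (leave O, /).
Row 10 as worked: K / K K K K K /
The 4th stitch worked is K.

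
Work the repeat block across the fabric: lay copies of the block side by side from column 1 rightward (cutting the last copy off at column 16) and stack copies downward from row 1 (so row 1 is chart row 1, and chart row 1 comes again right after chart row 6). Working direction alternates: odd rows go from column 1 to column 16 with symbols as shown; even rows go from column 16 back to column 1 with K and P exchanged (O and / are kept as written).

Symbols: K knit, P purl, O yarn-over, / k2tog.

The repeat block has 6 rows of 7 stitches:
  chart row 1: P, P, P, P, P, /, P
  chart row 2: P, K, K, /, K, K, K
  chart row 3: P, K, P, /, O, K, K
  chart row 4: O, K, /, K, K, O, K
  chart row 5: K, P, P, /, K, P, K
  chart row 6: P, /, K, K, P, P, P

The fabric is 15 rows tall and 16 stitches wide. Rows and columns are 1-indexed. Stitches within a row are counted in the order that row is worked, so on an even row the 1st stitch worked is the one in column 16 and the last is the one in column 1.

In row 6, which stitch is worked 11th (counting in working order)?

Row 6 uses chart row ((6-1) mod 6)+1 = 6. Row 6 is even, so WS.
Chart row 6 tiled across columns 1-16: P / K K P P P P / K K P P P P /
Wrong side: read the tiled row from column 16 down to 1 and exchange K with P (leave O, /).
Row 6 as worked: / K K K K P P / K K K K P P / K
Stitch 11 in working order -> K

Stitch:
K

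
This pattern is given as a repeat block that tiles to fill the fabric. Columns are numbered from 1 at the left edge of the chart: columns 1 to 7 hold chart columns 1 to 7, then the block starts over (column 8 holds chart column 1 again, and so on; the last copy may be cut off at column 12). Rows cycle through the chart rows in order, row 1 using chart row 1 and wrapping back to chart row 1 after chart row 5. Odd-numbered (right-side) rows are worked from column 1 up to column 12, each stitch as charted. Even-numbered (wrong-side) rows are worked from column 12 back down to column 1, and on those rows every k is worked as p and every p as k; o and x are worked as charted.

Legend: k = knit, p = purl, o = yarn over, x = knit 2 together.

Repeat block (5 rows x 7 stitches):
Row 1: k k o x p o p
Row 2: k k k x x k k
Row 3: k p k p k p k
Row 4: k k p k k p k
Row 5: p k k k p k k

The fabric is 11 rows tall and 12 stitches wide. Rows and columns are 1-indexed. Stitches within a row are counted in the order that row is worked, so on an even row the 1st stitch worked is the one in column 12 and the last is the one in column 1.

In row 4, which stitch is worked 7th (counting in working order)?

Result:
k

Derivation:
Row 4 uses chart row ((4-1) mod 5)+1 = 4. Row 4 is even, so WS.
Chart row 4 tiled across columns 1-12: k k p k k p k k k p k k
Wrong side: read the tiled row from column 12 down to 1 and exchange k with p (leave o, x).
Row 4 as worked: p p k p p p k p p k p p
Counting 7 along the worked row gives k.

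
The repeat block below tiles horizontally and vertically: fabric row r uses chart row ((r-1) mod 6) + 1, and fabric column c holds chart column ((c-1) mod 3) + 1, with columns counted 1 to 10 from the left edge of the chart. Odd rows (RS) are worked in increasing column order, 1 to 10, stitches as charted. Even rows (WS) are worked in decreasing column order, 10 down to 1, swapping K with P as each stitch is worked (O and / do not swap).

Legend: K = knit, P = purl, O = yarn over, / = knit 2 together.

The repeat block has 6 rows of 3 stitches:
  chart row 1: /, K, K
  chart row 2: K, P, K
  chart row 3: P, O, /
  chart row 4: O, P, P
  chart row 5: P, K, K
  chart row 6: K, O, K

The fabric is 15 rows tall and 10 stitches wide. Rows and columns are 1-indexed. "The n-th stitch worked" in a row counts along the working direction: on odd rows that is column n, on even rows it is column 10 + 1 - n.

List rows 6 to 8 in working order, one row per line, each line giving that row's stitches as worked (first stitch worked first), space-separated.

Result:
P P O P P O P P O P
/ K K / K K / K K /
P P K P P K P P K P

Derivation:
Row 6: chart row 6, WS - tiled (columns 1-10): K O K K O K K O K K; work from column 10 back to 1 with K<->P swapped.
Row 7: chart row 1, RS - tile across columns 1-10 and work as-is.
Row 8: chart row 2, WS - tiled (columns 1-10): K P K K P K K P K K; work from column 10 back to 1 with K<->P swapped.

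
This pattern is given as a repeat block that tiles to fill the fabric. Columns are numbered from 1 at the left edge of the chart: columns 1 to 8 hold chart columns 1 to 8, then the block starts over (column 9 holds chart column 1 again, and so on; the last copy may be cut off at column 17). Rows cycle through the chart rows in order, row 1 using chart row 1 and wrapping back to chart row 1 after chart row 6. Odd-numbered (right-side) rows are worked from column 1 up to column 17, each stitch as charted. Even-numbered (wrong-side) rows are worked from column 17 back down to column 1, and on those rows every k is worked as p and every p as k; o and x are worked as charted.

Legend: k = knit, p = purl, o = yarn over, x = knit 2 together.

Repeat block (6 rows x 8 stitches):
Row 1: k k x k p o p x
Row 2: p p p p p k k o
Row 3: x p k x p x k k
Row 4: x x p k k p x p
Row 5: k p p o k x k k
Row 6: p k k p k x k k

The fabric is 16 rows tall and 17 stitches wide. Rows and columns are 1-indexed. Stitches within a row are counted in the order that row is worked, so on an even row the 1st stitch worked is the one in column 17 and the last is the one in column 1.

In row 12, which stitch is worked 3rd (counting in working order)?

Row 12: (12-1) mod 6 = 5, so use chart row 6. Even row -> WS.
Chart row 6 tiled across columns 1-17: p k k p k x k k p k k p k x k k p
Wrong side: read the tiled row from column 17 down to 1 and exchange k with p (leave o, x).
Row 12 as worked: k p p x p k p p k p p x p k p p k
Stitch 3 in working order -> p

Result:
p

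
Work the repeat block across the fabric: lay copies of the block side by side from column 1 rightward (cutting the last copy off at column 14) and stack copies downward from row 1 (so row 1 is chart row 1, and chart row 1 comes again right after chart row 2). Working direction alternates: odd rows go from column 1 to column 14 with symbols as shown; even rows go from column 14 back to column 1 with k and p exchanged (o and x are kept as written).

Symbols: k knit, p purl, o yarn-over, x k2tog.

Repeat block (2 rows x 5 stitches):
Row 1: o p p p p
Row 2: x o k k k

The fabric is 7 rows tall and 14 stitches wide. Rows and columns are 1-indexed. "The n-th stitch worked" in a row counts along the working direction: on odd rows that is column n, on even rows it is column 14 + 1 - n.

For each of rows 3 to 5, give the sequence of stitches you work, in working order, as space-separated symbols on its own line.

Row 3: chart row 1, RS - tile across columns 1-14 and work as-is.
Row 4: chart row 2, WS - tiled (columns 1-14): x o k k k x o k k k x o k k; work from column 14 back to 1 with k<->p swapped.
Row 5: chart row 1, RS - tile across columns 1-14 and work as-is.

Rows as worked:
o p p p p o p p p p o p p p
p p o x p p p o x p p p o x
o p p p p o p p p p o p p p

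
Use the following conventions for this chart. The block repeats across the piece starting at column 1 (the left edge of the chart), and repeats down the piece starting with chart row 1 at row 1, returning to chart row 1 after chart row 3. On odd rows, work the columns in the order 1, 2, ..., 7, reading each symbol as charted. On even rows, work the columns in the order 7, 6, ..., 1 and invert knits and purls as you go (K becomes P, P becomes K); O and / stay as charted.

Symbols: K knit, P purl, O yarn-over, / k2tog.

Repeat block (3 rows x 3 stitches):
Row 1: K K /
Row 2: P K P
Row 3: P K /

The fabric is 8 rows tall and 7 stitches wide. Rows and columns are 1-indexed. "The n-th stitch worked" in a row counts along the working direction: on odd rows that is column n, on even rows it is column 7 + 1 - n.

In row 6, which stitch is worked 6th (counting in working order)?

Result:
P

Derivation:
For row 6: chart row = ((6-1) mod 3) + 1 = 3; this is a WS (even) row.
Chart row 3 tiled across columns 1-7: P K / P K / P
WS row: flip the tiled sequence (start at column 7) and apply K<->P; O and / stay.
Row 6 as worked: K / P K / P K
Counting 6 along the worked row gives P.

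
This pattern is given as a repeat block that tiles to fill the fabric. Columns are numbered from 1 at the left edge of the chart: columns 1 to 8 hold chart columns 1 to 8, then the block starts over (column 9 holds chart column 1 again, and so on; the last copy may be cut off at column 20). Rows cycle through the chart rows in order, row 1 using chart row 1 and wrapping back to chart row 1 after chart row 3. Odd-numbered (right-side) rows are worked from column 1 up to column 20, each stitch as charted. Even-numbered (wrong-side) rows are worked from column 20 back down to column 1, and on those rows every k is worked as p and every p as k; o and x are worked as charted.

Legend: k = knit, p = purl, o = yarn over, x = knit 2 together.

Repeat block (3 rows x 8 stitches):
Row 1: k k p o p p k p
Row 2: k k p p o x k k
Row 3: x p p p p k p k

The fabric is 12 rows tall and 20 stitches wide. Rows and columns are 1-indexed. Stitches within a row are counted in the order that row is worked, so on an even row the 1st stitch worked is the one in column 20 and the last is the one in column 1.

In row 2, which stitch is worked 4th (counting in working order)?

For row 2: chart row = ((2-1) mod 3) + 1 = 2; this is a WS (even) row.
Chart row 2 tiled across columns 1-20: k k p p o x k k k k p p o x k k k k p p
WS row: flip the tiled sequence (start at column 20) and apply k<->p; o and x stay.
Row 2 as worked: k k p p p p x o k k p p p p x o k k p p
Stitch 4 in working order -> p

Stitch:
p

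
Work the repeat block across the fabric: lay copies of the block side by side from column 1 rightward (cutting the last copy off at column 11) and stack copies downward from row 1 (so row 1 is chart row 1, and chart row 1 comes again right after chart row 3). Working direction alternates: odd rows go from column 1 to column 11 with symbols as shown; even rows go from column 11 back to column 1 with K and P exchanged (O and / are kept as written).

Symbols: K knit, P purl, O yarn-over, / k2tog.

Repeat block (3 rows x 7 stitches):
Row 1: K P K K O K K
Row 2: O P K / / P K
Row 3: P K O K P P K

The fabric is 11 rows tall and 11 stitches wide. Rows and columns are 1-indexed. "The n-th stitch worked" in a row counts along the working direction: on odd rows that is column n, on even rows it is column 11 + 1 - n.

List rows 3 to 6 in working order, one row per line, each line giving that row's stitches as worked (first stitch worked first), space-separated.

Row 3: chart row 3, RS - tile across columns 1-11 and work as-is.
Row 4: chart row 1, WS - tiled (columns 1-11): K P K K O K K K P K K; work from column 11 back to 1 with K<->P swapped.
Row 5: chart row 2, RS - tile across columns 1-11 and work as-is.
Row 6: chart row 3, WS - tiled (columns 1-11): P K O K P P K P K O K; work from column 11 back to 1 with K<->P swapped.

Rows as worked:
P K O K P P K P K O K
P P K P P P O P P K P
O P K / / P K O P K /
P O P K P K K P O P K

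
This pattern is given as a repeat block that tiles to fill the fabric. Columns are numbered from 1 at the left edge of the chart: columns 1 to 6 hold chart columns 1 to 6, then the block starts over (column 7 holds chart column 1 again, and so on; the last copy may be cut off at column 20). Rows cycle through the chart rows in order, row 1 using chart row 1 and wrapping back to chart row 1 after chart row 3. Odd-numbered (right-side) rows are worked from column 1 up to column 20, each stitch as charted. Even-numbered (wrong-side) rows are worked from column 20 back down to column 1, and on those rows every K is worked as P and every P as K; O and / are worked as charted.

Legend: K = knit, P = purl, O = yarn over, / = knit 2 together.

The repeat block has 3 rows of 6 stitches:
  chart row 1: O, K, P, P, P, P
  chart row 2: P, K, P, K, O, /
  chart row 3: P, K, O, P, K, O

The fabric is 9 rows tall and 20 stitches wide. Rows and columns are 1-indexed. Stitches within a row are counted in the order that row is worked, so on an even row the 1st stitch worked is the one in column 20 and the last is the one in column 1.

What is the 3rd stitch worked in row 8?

For row 8: chart row = ((8-1) mod 3) + 1 = 2; this is a WS (even) row.
Chart row 2 tiled across columns 1-20: P K P K O / P K P K O / P K P K O / P K
WS: work from column 20 back to column 1 (reverse the tiled row), swapping K<->P (O and / unchanged).
Row 8 as worked: P K / O P K P K / O P K P K / O P K P K
Stitch 3 in working order -> /

Stitch:
/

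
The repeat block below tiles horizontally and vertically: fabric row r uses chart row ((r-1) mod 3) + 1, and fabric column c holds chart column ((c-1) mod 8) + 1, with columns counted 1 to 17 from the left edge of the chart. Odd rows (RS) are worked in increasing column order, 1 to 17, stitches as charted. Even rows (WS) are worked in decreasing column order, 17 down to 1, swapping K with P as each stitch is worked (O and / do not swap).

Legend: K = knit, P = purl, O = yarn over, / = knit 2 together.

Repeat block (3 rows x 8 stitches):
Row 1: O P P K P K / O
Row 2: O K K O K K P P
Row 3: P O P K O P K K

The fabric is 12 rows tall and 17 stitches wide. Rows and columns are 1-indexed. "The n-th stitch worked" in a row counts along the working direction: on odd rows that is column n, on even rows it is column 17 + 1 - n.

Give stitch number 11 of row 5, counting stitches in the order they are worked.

For row 5: chart row = ((5-1) mod 3) + 1 = 2; this is a RS (odd) row.
Chart row 2 tiled across columns 1-17: O K K O K K P P O K K O K K P P O
RS row: no reversal, no swap; stitch n worked = column n.
Stitch 11 in working order -> K

== STITCH ==
K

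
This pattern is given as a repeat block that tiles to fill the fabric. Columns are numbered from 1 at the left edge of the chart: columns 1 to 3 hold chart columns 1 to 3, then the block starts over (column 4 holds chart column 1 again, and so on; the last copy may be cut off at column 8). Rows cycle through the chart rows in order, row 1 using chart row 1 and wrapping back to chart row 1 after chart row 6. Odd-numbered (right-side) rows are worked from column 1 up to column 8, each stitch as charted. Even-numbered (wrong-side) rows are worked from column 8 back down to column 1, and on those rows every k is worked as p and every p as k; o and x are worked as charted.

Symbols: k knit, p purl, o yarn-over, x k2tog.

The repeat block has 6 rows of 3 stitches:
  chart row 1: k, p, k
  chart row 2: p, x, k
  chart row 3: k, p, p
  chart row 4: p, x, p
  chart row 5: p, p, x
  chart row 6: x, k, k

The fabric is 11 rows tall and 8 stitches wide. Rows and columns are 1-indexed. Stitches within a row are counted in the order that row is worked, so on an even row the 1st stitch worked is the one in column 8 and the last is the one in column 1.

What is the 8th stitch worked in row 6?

Result:
x

Derivation:
Row 6 uses chart row ((6-1) mod 6)+1 = 6. Row 6 is even, so WS.
Chart row 6 tiled across columns 1-8: x k k x k k x k
WS: work from column 8 back to column 1 (reverse the tiled row), swapping k<->p (o and x unchanged).
Row 6 as worked: p x p p x p p x
The 8th stitch worked is x.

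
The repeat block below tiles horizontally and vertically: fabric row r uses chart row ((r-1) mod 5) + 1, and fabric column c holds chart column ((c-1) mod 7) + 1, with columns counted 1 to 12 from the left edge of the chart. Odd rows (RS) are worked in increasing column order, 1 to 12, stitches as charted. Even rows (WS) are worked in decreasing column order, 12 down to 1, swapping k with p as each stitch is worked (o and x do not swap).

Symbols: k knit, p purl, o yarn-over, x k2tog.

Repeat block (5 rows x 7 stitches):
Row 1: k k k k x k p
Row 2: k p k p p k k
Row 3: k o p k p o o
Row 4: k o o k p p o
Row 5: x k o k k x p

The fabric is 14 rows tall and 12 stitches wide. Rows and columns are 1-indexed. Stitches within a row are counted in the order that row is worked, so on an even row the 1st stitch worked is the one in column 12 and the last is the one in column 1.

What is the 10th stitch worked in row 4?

Row 4 uses chart row ((4-1) mod 5)+1 = 4. Row 4 is even, so WS.
Chart row 4 tiled across columns 1-12: k o o k p p o k o o k p
Wrong side: read the tiled row from column 12 down to 1 and exchange k with p (leave o, x).
Row 4 as worked: k p o o p o k k p o o p
Stitch 10 in working order -> o

Result:
o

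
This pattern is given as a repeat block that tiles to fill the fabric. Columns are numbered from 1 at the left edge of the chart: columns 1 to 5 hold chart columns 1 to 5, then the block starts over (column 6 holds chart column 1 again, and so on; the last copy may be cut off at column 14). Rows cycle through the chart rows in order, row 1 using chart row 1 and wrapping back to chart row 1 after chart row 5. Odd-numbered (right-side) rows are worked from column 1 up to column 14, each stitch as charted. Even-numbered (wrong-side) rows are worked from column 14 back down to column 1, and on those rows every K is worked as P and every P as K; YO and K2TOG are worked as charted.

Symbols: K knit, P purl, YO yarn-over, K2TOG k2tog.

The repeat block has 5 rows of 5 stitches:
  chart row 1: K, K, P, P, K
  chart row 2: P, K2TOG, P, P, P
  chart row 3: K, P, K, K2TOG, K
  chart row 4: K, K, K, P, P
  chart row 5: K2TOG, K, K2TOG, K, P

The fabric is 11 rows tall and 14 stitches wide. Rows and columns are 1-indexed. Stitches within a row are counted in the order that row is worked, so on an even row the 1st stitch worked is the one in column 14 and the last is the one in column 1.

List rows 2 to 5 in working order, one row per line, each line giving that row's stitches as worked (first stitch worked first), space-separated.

Row 2: chart row 2, WS - tiled (columns 1-14): P K2TOG P P P P K2TOG P P P P K2TOG P P; work from column 14 back to 1 with K<->P swapped.
Row 3: chart row 3, RS - tile across columns 1-14 and work as-is.
Row 4: chart row 4, WS - tiled (columns 1-14): K K K P P K K K P P K K K P; work from column 14 back to 1 with K<->P swapped.
Row 5: chart row 5, RS - tile across columns 1-14 and work as-is.

== ROWS AS WORKED ==
K K K2TOG K K K K K2TOG K K K K K2TOG K
K P K K2TOG K K P K K2TOG K K P K K2TOG
K P P P K K P P P K K P P P
K2TOG K K2TOG K P K2TOG K K2TOG K P K2TOG K K2TOG K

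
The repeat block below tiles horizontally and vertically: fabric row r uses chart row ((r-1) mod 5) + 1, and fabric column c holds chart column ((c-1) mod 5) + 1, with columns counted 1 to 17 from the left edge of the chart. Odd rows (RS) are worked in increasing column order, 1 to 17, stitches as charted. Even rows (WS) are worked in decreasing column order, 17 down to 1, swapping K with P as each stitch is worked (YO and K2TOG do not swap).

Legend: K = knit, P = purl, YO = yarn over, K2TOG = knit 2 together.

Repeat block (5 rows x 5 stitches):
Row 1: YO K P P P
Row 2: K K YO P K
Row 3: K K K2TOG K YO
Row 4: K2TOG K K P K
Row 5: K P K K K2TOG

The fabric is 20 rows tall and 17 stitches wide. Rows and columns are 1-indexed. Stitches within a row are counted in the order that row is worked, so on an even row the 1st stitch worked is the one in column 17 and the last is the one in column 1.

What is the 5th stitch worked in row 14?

Row 14: (14-1) mod 5 = 3, so use chart row 4. Even row -> WS.
Chart row 4 tiled across columns 1-17: K2TOG K K P K K2TOG K K P K K2TOG K K P K K2TOG K
WS: work from column 17 back to column 1 (reverse the tiled row), swapping K<->P (YO and K2TOG unchanged).
Row 14 as worked: P K2TOG P K P P K2TOG P K P P K2TOG P K P P K2TOG
The 5th stitch worked is P.

== STITCH ==
P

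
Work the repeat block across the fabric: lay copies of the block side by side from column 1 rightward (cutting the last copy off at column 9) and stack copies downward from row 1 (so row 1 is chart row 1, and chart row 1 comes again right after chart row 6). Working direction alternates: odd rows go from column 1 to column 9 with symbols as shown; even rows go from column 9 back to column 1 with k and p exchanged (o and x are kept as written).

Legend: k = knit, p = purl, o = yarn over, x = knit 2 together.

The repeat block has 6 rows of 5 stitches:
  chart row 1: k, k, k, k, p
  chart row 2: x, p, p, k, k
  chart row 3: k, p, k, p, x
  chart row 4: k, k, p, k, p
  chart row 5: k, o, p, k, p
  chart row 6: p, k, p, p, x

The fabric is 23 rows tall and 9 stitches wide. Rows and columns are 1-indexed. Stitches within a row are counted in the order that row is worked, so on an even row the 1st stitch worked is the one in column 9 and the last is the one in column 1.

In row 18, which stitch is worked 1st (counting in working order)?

Result:
k

Derivation:
For row 18: chart row = ((18-1) mod 6) + 1 = 6; this is a WS (even) row.
Chart row 6 tiled across columns 1-9: p k p p x p k p p
WS: work from column 9 back to column 1 (reverse the tiled row), swapping k<->p (o and x unchanged).
Row 18 as worked: k k p k x k k p k
The 1st stitch worked is k.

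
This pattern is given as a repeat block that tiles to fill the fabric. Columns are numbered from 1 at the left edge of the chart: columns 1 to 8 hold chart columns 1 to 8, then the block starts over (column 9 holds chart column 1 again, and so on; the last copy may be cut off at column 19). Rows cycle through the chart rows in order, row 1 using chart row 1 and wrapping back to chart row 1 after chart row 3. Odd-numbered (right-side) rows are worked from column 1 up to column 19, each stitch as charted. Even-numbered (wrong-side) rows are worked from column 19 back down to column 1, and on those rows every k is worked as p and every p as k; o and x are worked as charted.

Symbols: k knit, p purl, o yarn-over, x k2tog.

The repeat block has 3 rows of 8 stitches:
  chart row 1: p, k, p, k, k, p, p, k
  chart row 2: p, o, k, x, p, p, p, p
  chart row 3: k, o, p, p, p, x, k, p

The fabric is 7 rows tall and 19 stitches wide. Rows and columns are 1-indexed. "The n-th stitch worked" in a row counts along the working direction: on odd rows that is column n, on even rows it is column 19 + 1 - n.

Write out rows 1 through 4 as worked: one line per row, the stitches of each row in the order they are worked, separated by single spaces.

Row 1: chart row 1, RS - tile across columns 1-19 and work as-is.
Row 2: chart row 2, WS - tiled (columns 1-19): p o k x p p p p p o k x p p p p p o k; work from column 19 back to 1 with k<->p swapped.
Row 3: chart row 3, RS - tile across columns 1-19 and work as-is.
Row 4: chart row 1, WS - tiled (columns 1-19): p k p k k p p k p k p k k p p k p k p; work from column 19 back to 1 with k<->p swapped.

== ROWS AS WORKED ==
p k p k k p p k p k p k k p p k p k p
p o k k k k k x p o k k k k k x p o k
k o p p p x k p k o p p p x k p k o p
k p k p k k p p k p k p k k p p k p k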